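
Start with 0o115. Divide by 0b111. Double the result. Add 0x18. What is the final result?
Convert 0o115 (octal) → 1×64 + 1×8 + 5 = 77 (decimal)
Start: 77
Convert 0b111 (binary) → 4 + 2 + 1 = 7 (decimal)
77 ÷ 7 = 11
11 × 2 = 22
Convert 0x18 (hexadecimal) → 1×16 + 8 = 24 (decimal)
22 + 24 = 46
46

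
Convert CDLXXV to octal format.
Convert CDLXXV (Roman numeral) → 400 + 50 + 10 + 10 + 5 = 475 (decimal)
Convert 475 (decimal) → 475 = 7×64 + 3×8 + 3 → 0o733 (octal)
0o733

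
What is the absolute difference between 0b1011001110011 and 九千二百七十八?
Convert 0b1011001110011 (binary) → 4096 + 1024 + 512 + 64 + 32 + 16 + 2 + 1 = 5747 (decimal)
Convert 九千二百七十八 (Chinese numeral) → 9×1000 + 2×100 + 7×10 + 8 = 9278 (decimal)
Compute |5747 - 9278| = 3531
3531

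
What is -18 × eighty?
Convert eighty (English words) → 80 (decimal)
Compute -18 × 80 = -1440
-1440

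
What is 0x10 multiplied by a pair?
Convert 0x10 (hexadecimal) → 1×16 = 16 (decimal)
Convert a pair (colloquial) → 2 (decimal)
Compute 16 × 2 = 32
32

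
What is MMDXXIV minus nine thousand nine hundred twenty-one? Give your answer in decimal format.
Convert MMDXXIV (Roman numeral) → 1000 + 1000 + 500 + 10 + 10 + 4 = 2524 (decimal)
Convert nine thousand nine hundred twenty-one (English words) → 9×1000 + 9×100 + 21 = 9921 (decimal)
Compute 2524 - 9921 = -7397
-7397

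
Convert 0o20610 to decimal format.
Convert 0o20610 (octal) → 2×4096 + 6×64 + 1×8 = 8584 (decimal)
8584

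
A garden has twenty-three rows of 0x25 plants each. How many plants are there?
Convert 0x25 (hexadecimal) → 2×16 + 5 = 37 (decimal)
Convert twenty-three (English words) → 23 (decimal)
Compute 37 × 23 = 851
851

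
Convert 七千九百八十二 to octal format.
Convert 七千九百八十二 (Chinese numeral) → 7×1000 + 9×100 + 8×10 + 2 = 7982 (decimal)
Convert 7982 (decimal) → 7982 = 1×4096 + 7×512 + 4×64 + 5×8 + 6 → 0o17456 (octal)
0o17456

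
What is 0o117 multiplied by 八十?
Convert 0o117 (octal) → 1×64 + 1×8 + 7 = 79 (decimal)
Convert 八十 (Chinese numeral) → 8×10 = 80 (decimal)
Compute 79 × 80 = 6320
6320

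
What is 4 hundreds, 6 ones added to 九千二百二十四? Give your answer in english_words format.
Convert 4 hundreds, 6 ones (place-value notation) → 4×100 + 6 = 406 (decimal)
Convert 九千二百二十四 (Chinese numeral) → 9×1000 + 2×100 + 2×10 + 4 = 9224 (decimal)
Compute 406 + 9224 = 9630
Convert 9630 (decimal) → 9630 = 9×1000 + 6×100 + 30 → nine thousand six hundred thirty (English words)
nine thousand six hundred thirty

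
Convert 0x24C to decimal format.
Convert 0x24C (hexadecimal) → 2×256 + 4×16 + 12 = 588 (decimal)
588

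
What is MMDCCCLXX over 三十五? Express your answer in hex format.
Convert MMDCCCLXX (Roman numeral) → 1000 + 1000 + 500 + 100 + 100 + 100 + 50 + 10 + 10 = 2870 (decimal)
Convert 三十五 (Chinese numeral) → 3×10 + 5 = 35 (decimal)
Compute 2870 ÷ 35 = 82
Convert 82 (decimal) → 82 = 5×16 + 2 → 0x52 (hexadecimal)
0x52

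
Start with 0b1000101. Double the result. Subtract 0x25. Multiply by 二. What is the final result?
Convert 0b1000101 (binary) → 64 + 4 + 1 = 69 (decimal)
Start: 69
69 × 2 = 138
Convert 0x25 (hexadecimal) → 2×16 + 5 = 37 (decimal)
138 - 37 = 101
Convert 二 (Chinese numeral) → 2 (decimal)
101 × 2 = 202
202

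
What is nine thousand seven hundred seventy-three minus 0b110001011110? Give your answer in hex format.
Convert nine thousand seven hundred seventy-three (English words) → 9×1000 + 7×100 + 73 = 9773 (decimal)
Convert 0b110001011110 (binary) → 2048 + 1024 + 64 + 16 + 8 + 4 + 2 = 3166 (decimal)
Compute 9773 - 3166 = 6607
Convert 6607 (decimal) → 6607 = 1×4096 + 9×256 + 12×16 + 15 → 0x19CF (hexadecimal)
0x19CF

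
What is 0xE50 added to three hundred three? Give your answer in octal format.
Convert 0xE50 (hexadecimal) → 14×256 + 5×16 = 3664 (decimal)
Convert three hundred three (English words) → 3×100 + 3 = 303 (decimal)
Compute 3664 + 303 = 3967
Convert 3967 (decimal) → 3967 = 7×512 + 5×64 + 7×8 + 7 → 0o7577 (octal)
0o7577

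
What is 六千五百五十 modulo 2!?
Convert 六千五百五十 (Chinese numeral) → 6×1000 + 5×100 + 5×10 = 6550 (decimal)
Convert 2! (factorial) → 2 (decimal)
Compute 6550 mod 2 = 0
0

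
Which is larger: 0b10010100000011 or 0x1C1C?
Convert 0b10010100000011 (binary) → 8192 + 1024 + 256 + 2 + 1 = 9475 (decimal)
Convert 0x1C1C (hexadecimal) → 1×4096 + 12×256 + 1×16 + 12 = 7196 (decimal)
Compare 9475 vs 7196: larger = 9475
9475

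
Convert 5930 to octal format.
Convert 5930 (decimal) → 5930 = 1×4096 + 3×512 + 4×64 + 5×8 + 2 → 0o13452 (octal)
0o13452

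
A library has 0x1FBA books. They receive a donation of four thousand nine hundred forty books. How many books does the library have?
Convert 0x1FBA (hexadecimal) → 1×4096 + 15×256 + 11×16 + 10 = 8122 (decimal)
Convert four thousand nine hundred forty (English words) → 4×1000 + 9×100 + 40 = 4940 (decimal)
Compute 8122 + 4940 = 13062
13062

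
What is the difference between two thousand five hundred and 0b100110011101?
Convert two thousand five hundred (English words) → 2×1000 + 5×100 = 2500 (decimal)
Convert 0b100110011101 (binary) → 2048 + 256 + 128 + 16 + 8 + 4 + 1 = 2461 (decimal)
Difference: |2500 - 2461| = 39
39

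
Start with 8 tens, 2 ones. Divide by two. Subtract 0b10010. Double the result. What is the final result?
Convert 8 tens, 2 ones (place-value notation) → 8×10 + 2 = 82 (decimal)
Start: 82
Convert two (English words) → 2 (decimal)
82 ÷ 2 = 41
Convert 0b10010 (binary) → 16 + 2 = 18 (decimal)
41 - 18 = 23
23 × 2 = 46
46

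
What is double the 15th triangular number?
The 15th triangular number = 15×16/2 = 120
Compute 120 × 2 = 240
240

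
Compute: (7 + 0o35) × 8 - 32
Convert 0o35 (octal) → 3×8 + 5 = 29 (decimal)
Expression in decimal: (7 + 29) × 8 - 32
Parentheses first: 7 + 29 = 36
Multiply: 36 × 8 = 288
Subtract: 288 - 32 = 256
256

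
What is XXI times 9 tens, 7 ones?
Convert XXI (Roman numeral) → 10 + 10 + 1 = 21 (decimal)
Convert 9 tens, 7 ones (place-value notation) → 9×10 + 7 = 97 (decimal)
Compute 21 × 97 = 2037
2037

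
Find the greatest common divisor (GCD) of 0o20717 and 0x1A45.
Convert 0o20717 (octal) → 2×4096 + 7×64 + 1×8 + 7 = 8655 (decimal)
Convert 0x1A45 (hexadecimal) → 1×4096 + 10×256 + 4×16 + 5 = 6725 (decimal)
Compute gcd(8655, 6725) = 5
5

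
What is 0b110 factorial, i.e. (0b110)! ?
Convert 0b110 (binary) → 4 + 2 = 6 (decimal)
Compute 6! = 720
720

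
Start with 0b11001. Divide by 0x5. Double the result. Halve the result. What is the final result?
Convert 0b11001 (binary) → 16 + 8 + 1 = 25 (decimal)
Start: 25
Convert 0x5 (hexadecimal) → 5 (decimal)
25 ÷ 5 = 5
5 × 2 = 10
10 ÷ 2 = 5
5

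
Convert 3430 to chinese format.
Convert 3430 (decimal) → 3430 = 3×1000 + 4×100 + 3×10 → 三千四百三十 (Chinese numeral)
三千四百三十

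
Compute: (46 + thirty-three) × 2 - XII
Convert thirty-three (English words) → 33 (decimal)
Convert XII (Roman numeral) → 10 + 1 + 1 = 12 (decimal)
Expression in decimal: (46 + 33) × 2 - 12
Parentheses first: 46 + 33 = 79
Multiply: 79 × 2 = 158
Subtract: 158 - 12 = 146
146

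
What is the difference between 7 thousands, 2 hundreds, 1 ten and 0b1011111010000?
Convert 7 thousands, 2 hundreds, 1 ten (place-value notation) → 7×1000 + 2×100 + 1×10 = 7210 (decimal)
Convert 0b1011111010000 (binary) → 4096 + 1024 + 512 + 256 + 128 + 64 + 16 = 6096 (decimal)
Difference: |7210 - 6096| = 1114
1114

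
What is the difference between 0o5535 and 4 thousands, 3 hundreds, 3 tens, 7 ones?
Convert 0o5535 (octal) → 5×512 + 5×64 + 3×8 + 5 = 2909 (decimal)
Convert 4 thousands, 3 hundreds, 3 tens, 7 ones (place-value notation) → 4×1000 + 3×100 + 3×10 + 7 = 4337 (decimal)
Difference: |2909 - 4337| = 1428
1428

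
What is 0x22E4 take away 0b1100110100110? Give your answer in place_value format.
Convert 0x22E4 (hexadecimal) → 2×4096 + 2×256 + 14×16 + 4 = 8932 (decimal)
Convert 0b1100110100110 (binary) → 4096 + 2048 + 256 + 128 + 32 + 4 + 2 = 6566 (decimal)
Compute 8932 - 6566 = 2366
Convert 2366 (decimal) → 2366 = 2×1000 + 3×100 + 6×10 + 6 → 2 thousands, 3 hundreds, 6 tens, 6 ones (place-value notation)
2 thousands, 3 hundreds, 6 tens, 6 ones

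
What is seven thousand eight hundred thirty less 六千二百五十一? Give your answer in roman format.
Convert seven thousand eight hundred thirty (English words) → 7×1000 + 8×100 + 30 = 7830 (decimal)
Convert 六千二百五十一 (Chinese numeral) → 6×1000 + 2×100 + 5×10 + 1 = 6251 (decimal)
Compute 7830 - 6251 = 1579
Convert 1579 (decimal) → 1579 = 1000 + 500 + 50 + 10 + 10 + 9 → MDLXXIX (Roman numeral)
MDLXXIX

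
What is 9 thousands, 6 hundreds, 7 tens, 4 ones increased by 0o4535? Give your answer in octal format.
Convert 9 thousands, 6 hundreds, 7 tens, 4 ones (place-value notation) → 9×1000 + 6×100 + 7×10 + 4 = 9674 (decimal)
Convert 0o4535 (octal) → 4×512 + 5×64 + 3×8 + 5 = 2397 (decimal)
Compute 9674 + 2397 = 12071
Convert 12071 (decimal) → 12071 = 2×4096 + 7×512 + 4×64 + 4×8 + 7 → 0o27447 (octal)
0o27447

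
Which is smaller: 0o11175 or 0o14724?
Convert 0o11175 (octal) → 1×4096 + 1×512 + 1×64 + 7×8 + 5 = 4733 (decimal)
Convert 0o14724 (octal) → 1×4096 + 4×512 + 7×64 + 2×8 + 4 = 6612 (decimal)
Compare 4733 vs 6612: smaller = 4733
4733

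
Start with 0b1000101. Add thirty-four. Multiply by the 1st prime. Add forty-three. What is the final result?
Convert 0b1000101 (binary) → 64 + 4 + 1 = 69 (decimal)
Start: 69
Convert thirty-four (English words) → 34 (decimal)
69 + 34 = 103
Convert the 1st prime (prime index) → 2 (decimal)
103 × 2 = 206
Convert forty-three (English words) → 43 (decimal)
206 + 43 = 249
249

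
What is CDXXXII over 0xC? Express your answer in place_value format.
Convert CDXXXII (Roman numeral) → 400 + 10 + 10 + 10 + 1 + 1 = 432 (decimal)
Convert 0xC (hexadecimal) → 12 (decimal)
Compute 432 ÷ 12 = 36
Convert 36 (decimal) → 36 = 3×10 + 6 → 3 tens, 6 ones (place-value notation)
3 tens, 6 ones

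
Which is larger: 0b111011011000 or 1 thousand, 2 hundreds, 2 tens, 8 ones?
Convert 0b111011011000 (binary) → 2048 + 1024 + 512 + 128 + 64 + 16 + 8 = 3800 (decimal)
Convert 1 thousand, 2 hundreds, 2 tens, 8 ones (place-value notation) → 1×1000 + 2×100 + 2×10 + 8 = 1228 (decimal)
Compare 3800 vs 1228: larger = 3800
3800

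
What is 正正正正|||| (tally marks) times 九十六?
Convert 正正正正|||| (tally marks) → 5 + 5 + 5 + 5 + 4 = 24 (decimal)
Convert 九十六 (Chinese numeral) → 9×10 + 6 = 96 (decimal)
Compute 24 × 96 = 2304
2304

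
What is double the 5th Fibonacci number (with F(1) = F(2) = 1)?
The 5th Fibonacci number (with F(1) = F(2) = 1): 1, 1, 2, 3, 5 → 5
Compute 5 × 2 = 10
10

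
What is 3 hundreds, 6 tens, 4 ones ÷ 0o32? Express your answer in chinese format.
Convert 3 hundreds, 6 tens, 4 ones (place-value notation) → 3×100 + 6×10 + 4 = 364 (decimal)
Convert 0o32 (octal) → 3×8 + 2 = 26 (decimal)
Compute 364 ÷ 26 = 14
Convert 14 (decimal) → 14 = 1×10 + 4 → 十四 (Chinese numeral)
十四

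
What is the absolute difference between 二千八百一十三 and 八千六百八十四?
Convert 二千八百一十三 (Chinese numeral) → 2×1000 + 8×100 + 1×10 + 3 = 2813 (decimal)
Convert 八千六百八十四 (Chinese numeral) → 8×1000 + 6×100 + 8×10 + 4 = 8684 (decimal)
Compute |2813 - 8684| = 5871
5871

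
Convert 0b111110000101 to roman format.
Convert 0b111110000101 (binary) → 2048 + 1024 + 512 + 256 + 128 + 4 + 1 = 3973 (decimal)
Convert 3973 (decimal) → 3973 = 1000 + 1000 + 1000 + 900 + 50 + 10 + 10 + 1 + 1 + 1 → MMMCMLXXIII (Roman numeral)
MMMCMLXXIII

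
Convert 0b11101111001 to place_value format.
Convert 0b11101111001 (binary) → 1024 + 512 + 256 + 64 + 32 + 16 + 8 + 1 = 1913 (decimal)
Convert 1913 (decimal) → 1913 = 1×1000 + 9×100 + 1×10 + 3 → 1 thousand, 9 hundreds, 1 ten, 3 ones (place-value notation)
1 thousand, 9 hundreds, 1 ten, 3 ones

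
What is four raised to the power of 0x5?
Convert four (English words) → 4 (decimal)
Convert 0x5 (hexadecimal) → 5 (decimal)
Compute 4 ^ 5 = 1024
1024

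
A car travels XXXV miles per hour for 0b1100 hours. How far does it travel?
Convert XXXV (Roman numeral) → 10 + 10 + 10 + 5 = 35 (decimal)
Convert 0b1100 (binary) → 8 + 4 = 12 (decimal)
Compute 35 × 12 = 420
420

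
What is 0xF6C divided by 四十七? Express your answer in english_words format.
Convert 0xF6C (hexadecimal) → 15×256 + 6×16 + 12 = 3948 (decimal)
Convert 四十七 (Chinese numeral) → 4×10 + 7 = 47 (decimal)
Compute 3948 ÷ 47 = 84
Convert 84 (decimal) → eighty-four (English words)
eighty-four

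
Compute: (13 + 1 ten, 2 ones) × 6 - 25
Convert 1 ten, 2 ones (place-value notation) → 1×10 + 2 = 12 (decimal)
Expression in decimal: (13 + 12) × 6 - 25
Parentheses first: 13 + 12 = 25
Multiply: 25 × 6 = 150
Subtract: 150 - 25 = 125
125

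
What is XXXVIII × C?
Convert XXXVIII (Roman numeral) → 10 + 10 + 10 + 5 + 1 + 1 + 1 = 38 (decimal)
Convert C (Roman numeral) → 100 (decimal)
Compute 38 × 100 = 3800
3800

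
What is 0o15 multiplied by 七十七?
Convert 0o15 (octal) → 1×8 + 5 = 13 (decimal)
Convert 七十七 (Chinese numeral) → 7×10 + 7 = 77 (decimal)
Compute 13 × 77 = 1001
1001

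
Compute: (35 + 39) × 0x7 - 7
Convert 0x7 (hexadecimal) → 7 (decimal)
Expression in decimal: (35 + 39) × 7 - 7
Parentheses first: 35 + 39 = 74
Multiply: 74 × 7 = 518
Subtract: 518 - 7 = 511
511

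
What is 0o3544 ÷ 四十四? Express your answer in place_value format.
Convert 0o3544 (octal) → 3×512 + 5×64 + 4×8 + 4 = 1892 (decimal)
Convert 四十四 (Chinese numeral) → 4×10 + 4 = 44 (decimal)
Compute 1892 ÷ 44 = 43
Convert 43 (decimal) → 43 = 4×10 + 3 → 4 tens, 3 ones (place-value notation)
4 tens, 3 ones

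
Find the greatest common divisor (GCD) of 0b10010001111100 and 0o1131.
Convert 0b10010001111100 (binary) → 8192 + 1024 + 64 + 32 + 16 + 8 + 4 = 9340 (decimal)
Convert 0o1131 (octal) → 1×512 + 1×64 + 3×8 + 1 = 601 (decimal)
Compute gcd(9340, 601) = 1
1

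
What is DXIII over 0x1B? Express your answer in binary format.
Convert DXIII (Roman numeral) → 500 + 10 + 1 + 1 + 1 = 513 (decimal)
Convert 0x1B (hexadecimal) → 1×16 + 11 = 27 (decimal)
Compute 513 ÷ 27 = 19
Convert 19 (decimal) → 19 = 16 + 2 + 1 → 0b10011 (binary)
0b10011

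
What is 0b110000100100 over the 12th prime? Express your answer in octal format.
Convert 0b110000100100 (binary) → 2048 + 1024 + 32 + 4 = 3108 (decimal)
Convert the 12th prime (prime index) → 37 (decimal)
Compute 3108 ÷ 37 = 84
Convert 84 (decimal) → 84 = 1×64 + 2×8 + 4 → 0o124 (octal)
0o124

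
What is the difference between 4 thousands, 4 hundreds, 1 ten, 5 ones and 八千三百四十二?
Convert 4 thousands, 4 hundreds, 1 ten, 5 ones (place-value notation) → 4×1000 + 4×100 + 1×10 + 5 = 4415 (decimal)
Convert 八千三百四十二 (Chinese numeral) → 8×1000 + 3×100 + 4×10 + 2 = 8342 (decimal)
Difference: |4415 - 8342| = 3927
3927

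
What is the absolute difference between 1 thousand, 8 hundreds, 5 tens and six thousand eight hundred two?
Convert 1 thousand, 8 hundreds, 5 tens (place-value notation) → 1×1000 + 8×100 + 5×10 = 1850 (decimal)
Convert six thousand eight hundred two (English words) → 6×1000 + 8×100 + 2 = 6802 (decimal)
Compute |1850 - 6802| = 4952
4952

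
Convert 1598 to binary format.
Convert 1598 (decimal) → 1598 = 1024 + 512 + 32 + 16 + 8 + 4 + 2 → 0b11000111110 (binary)
0b11000111110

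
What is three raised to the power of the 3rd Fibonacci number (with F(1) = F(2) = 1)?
Convert three (English words) → 3 (decimal)
Convert the 3rd Fibonacci number (with F(1) = F(2) = 1) (Fibonacci index) → 1, 1, 2 → 2 (decimal)
Compute 3 ^ 2 = 9
9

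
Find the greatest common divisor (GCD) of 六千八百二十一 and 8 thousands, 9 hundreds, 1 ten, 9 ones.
Convert 六千八百二十一 (Chinese numeral) → 6×1000 + 8×100 + 2×10 + 1 = 6821 (decimal)
Convert 8 thousands, 9 hundreds, 1 ten, 9 ones (place-value notation) → 8×1000 + 9×100 + 1×10 + 9 = 8919 (decimal)
Compute gcd(6821, 8919) = 1
1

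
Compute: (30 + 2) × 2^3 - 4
Convert 2^3 (power) → 8 (decimal)
Expression in decimal: (30 + 2) × 8 - 4
Parentheses first: 30 + 2 = 32
Multiply: 32 × 8 = 256
Subtract: 256 - 4 = 252
252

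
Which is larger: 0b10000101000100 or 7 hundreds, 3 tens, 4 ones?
Convert 0b10000101000100 (binary) → 8192 + 256 + 64 + 4 = 8516 (decimal)
Convert 7 hundreds, 3 tens, 4 ones (place-value notation) → 7×100 + 3×10 + 4 = 734 (decimal)
Compare 8516 vs 734: larger = 8516
8516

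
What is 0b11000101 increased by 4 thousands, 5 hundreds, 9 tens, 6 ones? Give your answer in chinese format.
Convert 0b11000101 (binary) → 128 + 64 + 4 + 1 = 197 (decimal)
Convert 4 thousands, 5 hundreds, 9 tens, 6 ones (place-value notation) → 4×1000 + 5×100 + 9×10 + 6 = 4596 (decimal)
Compute 197 + 4596 = 4793
Convert 4793 (decimal) → 4793 = 4×1000 + 7×100 + 9×10 + 3 → 四千七百九十三 (Chinese numeral)
四千七百九十三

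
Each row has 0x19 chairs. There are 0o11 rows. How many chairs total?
Convert 0x19 (hexadecimal) → 1×16 + 9 = 25 (decimal)
Convert 0o11 (octal) → 1×8 + 1 = 9 (decimal)
Compute 25 × 9 = 225
225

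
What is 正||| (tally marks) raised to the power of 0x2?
Convert 正||| (tally marks) → 5 + 3 = 8 (decimal)
Convert 0x2 (hexadecimal) → 2 (decimal)
Compute 8 ^ 2 = 64
64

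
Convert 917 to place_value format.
Convert 917 (decimal) → 917 = 9×100 + 1×10 + 7 → 9 hundreds, 1 ten, 7 ones (place-value notation)
9 hundreds, 1 ten, 7 ones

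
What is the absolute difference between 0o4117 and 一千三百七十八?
Convert 0o4117 (octal) → 4×512 + 1×64 + 1×8 + 7 = 2127 (decimal)
Convert 一千三百七十八 (Chinese numeral) → 1×1000 + 3×100 + 7×10 + 8 = 1378 (decimal)
Compute |2127 - 1378| = 749
749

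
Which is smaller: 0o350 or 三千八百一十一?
Convert 0o350 (octal) → 3×64 + 5×8 = 232 (decimal)
Convert 三千八百一十一 (Chinese numeral) → 3×1000 + 8×100 + 1×10 + 1 = 3811 (decimal)
Compare 232 vs 3811: smaller = 232
232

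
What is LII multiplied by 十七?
Convert LII (Roman numeral) → 50 + 1 + 1 = 52 (decimal)
Convert 十七 (Chinese numeral) → 1×10 + 7 = 17 (decimal)
Compute 52 × 17 = 884
884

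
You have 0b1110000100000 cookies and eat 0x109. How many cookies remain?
Convert 0b1110000100000 (binary) → 4096 + 2048 + 1024 + 32 = 7200 (decimal)
Convert 0x109 (hexadecimal) → 1×256 + 9 = 265 (decimal)
Compute 7200 - 265 = 6935
6935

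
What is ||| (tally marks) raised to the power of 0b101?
Convert ||| (tally marks) → 3 (decimal)
Convert 0b101 (binary) → 4 + 1 = 5 (decimal)
Compute 3 ^ 5 = 243
243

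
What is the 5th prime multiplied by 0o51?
Convert the 5th prime (prime index) → 11 (decimal)
Convert 0o51 (octal) → 5×8 + 1 = 41 (decimal)
Compute 11 × 41 = 451
451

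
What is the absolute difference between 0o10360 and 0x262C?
Convert 0o10360 (octal) → 1×4096 + 3×64 + 6×8 = 4336 (decimal)
Convert 0x262C (hexadecimal) → 2×4096 + 6×256 + 2×16 + 12 = 9772 (decimal)
Compute |4336 - 9772| = 5436
5436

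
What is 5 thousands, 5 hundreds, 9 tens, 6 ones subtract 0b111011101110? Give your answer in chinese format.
Convert 5 thousands, 5 hundreds, 9 tens, 6 ones (place-value notation) → 5×1000 + 5×100 + 9×10 + 6 = 5596 (decimal)
Convert 0b111011101110 (binary) → 2048 + 1024 + 512 + 128 + 64 + 32 + 8 + 4 + 2 = 3822 (decimal)
Compute 5596 - 3822 = 1774
Convert 1774 (decimal) → 1774 = 1×1000 + 7×100 + 7×10 + 4 → 一千七百七十四 (Chinese numeral)
一千七百七十四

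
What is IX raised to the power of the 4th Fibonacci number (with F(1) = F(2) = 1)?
Convert IX (Roman numeral) → 9 (decimal)
Convert the 4th Fibonacci number (with F(1) = F(2) = 1) (Fibonacci index) → 1, 1, 2, 3 → 3 (decimal)
Compute 9 ^ 3 = 729
729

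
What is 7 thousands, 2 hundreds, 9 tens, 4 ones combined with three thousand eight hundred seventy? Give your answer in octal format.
Convert 7 thousands, 2 hundreds, 9 tens, 4 ones (place-value notation) → 7×1000 + 2×100 + 9×10 + 4 = 7294 (decimal)
Convert three thousand eight hundred seventy (English words) → 3×1000 + 8×100 + 70 = 3870 (decimal)
Compute 7294 + 3870 = 11164
Convert 11164 (decimal) → 11164 = 2×4096 + 5×512 + 6×64 + 3×8 + 4 → 0o25634 (octal)
0o25634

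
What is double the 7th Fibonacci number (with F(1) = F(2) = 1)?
The 7th Fibonacci number (with F(1) = F(2) = 1): 1, 1, 2, 3, 5, 8, 13 → 13
Compute 13 × 2 = 26
26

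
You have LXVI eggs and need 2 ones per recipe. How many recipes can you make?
Convert LXVI (Roman numeral) → 50 + 10 + 5 + 1 = 66 (decimal)
Convert 2 ones (place-value notation) → 2 (decimal)
Compute 66 ÷ 2 = 33
33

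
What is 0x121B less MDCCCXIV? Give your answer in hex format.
Convert 0x121B (hexadecimal) → 1×4096 + 2×256 + 1×16 + 11 = 4635 (decimal)
Convert MDCCCXIV (Roman numeral) → 1000 + 500 + 100 + 100 + 100 + 10 + 4 = 1814 (decimal)
Compute 4635 - 1814 = 2821
Convert 2821 (decimal) → 2821 = 11×256 + 5 → 0xB05 (hexadecimal)
0xB05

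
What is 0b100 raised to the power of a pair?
Convert 0b100 (binary) → 4 (decimal)
Convert a pair (colloquial) → 2 (decimal)
Compute 4 ^ 2 = 16
16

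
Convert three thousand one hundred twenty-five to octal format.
Convert three thousand one hundred twenty-five (English words) → 3×1000 + 1×100 + 25 = 3125 (decimal)
Convert 3125 (decimal) → 3125 = 6×512 + 6×8 + 5 → 0o6065 (octal)
0o6065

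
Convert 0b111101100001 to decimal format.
Convert 0b111101100001 (binary) → 2048 + 1024 + 512 + 256 + 64 + 32 + 1 = 3937 (decimal)
3937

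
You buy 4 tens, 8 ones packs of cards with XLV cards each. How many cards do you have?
Convert XLV (Roman numeral) → 40 + 5 = 45 (decimal)
Convert 4 tens, 8 ones (place-value notation) → 4×10 + 8 = 48 (decimal)
Compute 45 × 48 = 2160
2160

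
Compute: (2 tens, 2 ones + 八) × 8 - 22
Convert 2 tens, 2 ones (place-value notation) → 2×10 + 2 = 22 (decimal)
Convert 八 (Chinese numeral) → 8 (decimal)
Expression in decimal: (22 + 8) × 8 - 22
Parentheses first: 22 + 8 = 30
Multiply: 30 × 8 = 240
Subtract: 240 - 22 = 218
218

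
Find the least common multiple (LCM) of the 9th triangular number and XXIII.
Convert the 9th triangular number (triangular index) → 9×10/2 = 45 (decimal)
Convert XXIII (Roman numeral) → 10 + 10 + 1 + 1 + 1 = 23 (decimal)
Compute lcm(45, 23) = 1035
1035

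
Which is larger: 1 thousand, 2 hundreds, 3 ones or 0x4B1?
Convert 1 thousand, 2 hundreds, 3 ones (place-value notation) → 1×1000 + 2×100 + 3 = 1203 (decimal)
Convert 0x4B1 (hexadecimal) → 4×256 + 11×16 + 1 = 1201 (decimal)
Compare 1203 vs 1201: larger = 1203
1203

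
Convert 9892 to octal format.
Convert 9892 (decimal) → 9892 = 2×4096 + 3×512 + 2×64 + 4×8 + 4 → 0o23244 (octal)
0o23244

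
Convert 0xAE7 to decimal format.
Convert 0xAE7 (hexadecimal) → 10×256 + 14×16 + 7 = 2791 (decimal)
2791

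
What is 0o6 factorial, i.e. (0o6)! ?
Convert 0o6 (octal) → 6 (decimal)
Compute 6! = 720
720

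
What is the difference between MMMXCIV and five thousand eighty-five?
Convert MMMXCIV (Roman numeral) → 1000 + 1000 + 1000 + 90 + 4 = 3094 (decimal)
Convert five thousand eighty-five (English words) → 5×1000 + 85 = 5085 (decimal)
Difference: |3094 - 5085| = 1991
1991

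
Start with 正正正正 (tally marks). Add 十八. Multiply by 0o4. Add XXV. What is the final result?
Convert 正正正正 (tally marks) → 5 + 5 + 5 + 5 = 20 (decimal)
Start: 20
Convert 十八 (Chinese numeral) → 1×10 + 8 = 18 (decimal)
20 + 18 = 38
Convert 0o4 (octal) → 4 (decimal)
38 × 4 = 152
Convert XXV (Roman numeral) → 10 + 10 + 5 = 25 (decimal)
152 + 25 = 177
177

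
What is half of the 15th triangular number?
The 15th triangular number = 15×16/2 = 120
Compute 120 ÷ 2 = 60
60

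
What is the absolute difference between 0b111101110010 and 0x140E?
Convert 0b111101110010 (binary) → 2048 + 1024 + 512 + 256 + 64 + 32 + 16 + 2 = 3954 (decimal)
Convert 0x140E (hexadecimal) → 1×4096 + 4×256 + 14 = 5134 (decimal)
Compute |3954 - 5134| = 1180
1180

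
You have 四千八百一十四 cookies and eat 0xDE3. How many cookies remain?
Convert 四千八百一十四 (Chinese numeral) → 4×1000 + 8×100 + 1×10 + 4 = 4814 (decimal)
Convert 0xDE3 (hexadecimal) → 13×256 + 14×16 + 3 = 3555 (decimal)
Compute 4814 - 3555 = 1259
1259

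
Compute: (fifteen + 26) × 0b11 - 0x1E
Convert fifteen (English words) → 15 (decimal)
Convert 0b11 (binary) → 2 + 1 = 3 (decimal)
Convert 0x1E (hexadecimal) → 1×16 + 14 = 30 (decimal)
Expression in decimal: (15 + 26) × 3 - 30
Parentheses first: 15 + 26 = 41
Multiply: 41 × 3 = 123
Subtract: 123 - 30 = 93
93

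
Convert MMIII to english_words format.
Convert MMIII (Roman numeral) → 1000 + 1000 + 1 + 1 + 1 = 2003 (decimal)
Convert 2003 (decimal) → 2003 = 2×1000 + 3 → two thousand three (English words)
two thousand three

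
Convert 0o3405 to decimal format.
Convert 0o3405 (octal) → 3×512 + 4×64 + 5 = 1797 (decimal)
1797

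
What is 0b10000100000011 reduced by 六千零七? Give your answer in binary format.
Convert 0b10000100000011 (binary) → 8192 + 256 + 2 + 1 = 8451 (decimal)
Convert 六千零七 (Chinese numeral) → 6×1000 + 7 = 6007 (decimal)
Compute 8451 - 6007 = 2444
Convert 2444 (decimal) → 2444 = 2048 + 256 + 128 + 8 + 4 → 0b100110001100 (binary)
0b100110001100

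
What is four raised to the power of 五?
Convert four (English words) → 4 (decimal)
Convert 五 (Chinese numeral) → 5 (decimal)
Compute 4 ^ 5 = 1024
1024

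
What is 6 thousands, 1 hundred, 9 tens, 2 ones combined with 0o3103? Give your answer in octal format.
Convert 6 thousands, 1 hundred, 9 tens, 2 ones (place-value notation) → 6×1000 + 1×100 + 9×10 + 2 = 6192 (decimal)
Convert 0o3103 (octal) → 3×512 + 1×64 + 3 = 1603 (decimal)
Compute 6192 + 1603 = 7795
Convert 7795 (decimal) → 7795 = 1×4096 + 7×512 + 1×64 + 6×8 + 3 → 0o17163 (octal)
0o17163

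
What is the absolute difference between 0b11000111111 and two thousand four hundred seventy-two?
Convert 0b11000111111 (binary) → 1024 + 512 + 32 + 16 + 8 + 4 + 2 + 1 = 1599 (decimal)
Convert two thousand four hundred seventy-two (English words) → 2×1000 + 4×100 + 72 = 2472 (decimal)
Compute |1599 - 2472| = 873
873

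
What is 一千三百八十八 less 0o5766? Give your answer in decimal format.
Convert 一千三百八十八 (Chinese numeral) → 1×1000 + 3×100 + 8×10 + 8 = 1388 (decimal)
Convert 0o5766 (octal) → 5×512 + 7×64 + 6×8 + 6 = 3062 (decimal)
Compute 1388 - 3062 = -1674
-1674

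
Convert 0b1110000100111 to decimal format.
Convert 0b1110000100111 (binary) → 4096 + 2048 + 1024 + 32 + 4 + 2 + 1 = 7207 (decimal)
7207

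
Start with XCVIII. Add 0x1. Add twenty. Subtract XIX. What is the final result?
Convert XCVIII (Roman numeral) → 90 + 5 + 1 + 1 + 1 = 98 (decimal)
Start: 98
Convert 0x1 (hexadecimal) → 1 (decimal)
98 + 1 = 99
Convert twenty (English words) → 20 (decimal)
99 + 20 = 119
Convert XIX (Roman numeral) → 10 + 9 = 19 (decimal)
119 - 19 = 100
100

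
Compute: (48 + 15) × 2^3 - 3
Convert 2^3 (power) → 8 (decimal)
Expression in decimal: (48 + 15) × 8 - 3
Parentheses first: 48 + 15 = 63
Multiply: 63 × 8 = 504
Subtract: 504 - 3 = 501
501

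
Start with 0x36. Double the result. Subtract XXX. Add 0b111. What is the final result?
Convert 0x36 (hexadecimal) → 3×16 + 6 = 54 (decimal)
Start: 54
54 × 2 = 108
Convert XXX (Roman numeral) → 10 + 10 + 10 = 30 (decimal)
108 - 30 = 78
Convert 0b111 (binary) → 4 + 2 + 1 = 7 (decimal)
78 + 7 = 85
85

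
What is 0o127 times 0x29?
Convert 0o127 (octal) → 1×64 + 2×8 + 7 = 87 (decimal)
Convert 0x29 (hexadecimal) → 2×16 + 9 = 41 (decimal)
Compute 87 × 41 = 3567
3567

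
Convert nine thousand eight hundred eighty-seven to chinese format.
Convert nine thousand eight hundred eighty-seven (English words) → 9×1000 + 8×100 + 87 = 9887 (decimal)
Convert 9887 (decimal) → 9887 = 9×1000 + 8×100 + 8×10 + 7 → 九千八百八十七 (Chinese numeral)
九千八百八十七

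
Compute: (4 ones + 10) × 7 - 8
Convert 4 ones (place-value notation) → 4 (decimal)
Expression in decimal: (4 + 10) × 7 - 8
Parentheses first: 4 + 10 = 14
Multiply: 14 × 7 = 98
Subtract: 98 - 8 = 90
90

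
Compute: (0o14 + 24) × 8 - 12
Convert 0o14 (octal) → 1×8 + 4 = 12 (decimal)
Expression in decimal: (12 + 24) × 8 - 12
Parentheses first: 12 + 24 = 36
Multiply: 36 × 8 = 288
Subtract: 288 - 12 = 276
276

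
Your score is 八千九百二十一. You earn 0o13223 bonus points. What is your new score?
Convert 八千九百二十一 (Chinese numeral) → 8×1000 + 9×100 + 2×10 + 1 = 8921 (decimal)
Convert 0o13223 (octal) → 1×4096 + 3×512 + 2×64 + 2×8 + 3 = 5779 (decimal)
Compute 8921 + 5779 = 14700
14700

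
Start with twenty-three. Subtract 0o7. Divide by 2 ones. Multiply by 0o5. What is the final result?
Convert twenty-three (English words) → 23 (decimal)
Start: 23
Convert 0o7 (octal) → 7 (decimal)
23 - 7 = 16
Convert 2 ones (place-value notation) → 2 (decimal)
16 ÷ 2 = 8
Convert 0o5 (octal) → 5 (decimal)
8 × 5 = 40
40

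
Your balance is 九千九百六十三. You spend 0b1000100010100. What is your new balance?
Convert 九千九百六十三 (Chinese numeral) → 9×1000 + 9×100 + 6×10 + 3 = 9963 (decimal)
Convert 0b1000100010100 (binary) → 4096 + 256 + 16 + 4 = 4372 (decimal)
Compute 9963 - 4372 = 5591
5591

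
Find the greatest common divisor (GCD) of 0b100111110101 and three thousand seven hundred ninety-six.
Convert 0b100111110101 (binary) → 2048 + 256 + 128 + 64 + 32 + 16 + 4 + 1 = 2549 (decimal)
Convert three thousand seven hundred ninety-six (English words) → 3×1000 + 7×100 + 96 = 3796 (decimal)
Compute gcd(2549, 3796) = 1
1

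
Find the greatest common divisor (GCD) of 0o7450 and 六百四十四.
Convert 0o7450 (octal) → 7×512 + 4×64 + 5×8 = 3880 (decimal)
Convert 六百四十四 (Chinese numeral) → 6×100 + 4×10 + 4 = 644 (decimal)
Compute gcd(3880, 644) = 4
4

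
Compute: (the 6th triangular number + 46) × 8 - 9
Convert the 6th triangular number (triangular index) → 6×7/2 = 21 (decimal)
Expression in decimal: (21 + 46) × 8 - 9
Parentheses first: 21 + 46 = 67
Multiply: 67 × 8 = 536
Subtract: 536 - 9 = 527
527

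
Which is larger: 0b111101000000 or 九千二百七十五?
Convert 0b111101000000 (binary) → 2048 + 1024 + 512 + 256 + 64 = 3904 (decimal)
Convert 九千二百七十五 (Chinese numeral) → 9×1000 + 2×100 + 7×10 + 5 = 9275 (decimal)
Compare 3904 vs 9275: larger = 9275
9275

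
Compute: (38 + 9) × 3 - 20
Parentheses first: 38 + 9 = 47
Multiply: 47 × 3 = 141
Subtract: 141 - 20 = 121
121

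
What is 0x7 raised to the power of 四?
Convert 0x7 (hexadecimal) → 7 (decimal)
Convert 四 (Chinese numeral) → 4 (decimal)
Compute 7 ^ 4 = 2401
2401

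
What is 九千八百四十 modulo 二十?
Convert 九千八百四十 (Chinese numeral) → 9×1000 + 8×100 + 4×10 = 9840 (decimal)
Convert 二十 (Chinese numeral) → 2×10 = 20 (decimal)
Compute 9840 mod 20 = 0
0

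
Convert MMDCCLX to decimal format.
Convert MMDCCLX (Roman numeral) → 1000 + 1000 + 500 + 100 + 100 + 50 + 10 = 2760 (decimal)
2760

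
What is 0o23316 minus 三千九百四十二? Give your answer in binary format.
Convert 0o23316 (octal) → 2×4096 + 3×512 + 3×64 + 1×8 + 6 = 9934 (decimal)
Convert 三千九百四十二 (Chinese numeral) → 3×1000 + 9×100 + 4×10 + 2 = 3942 (decimal)
Compute 9934 - 3942 = 5992
Convert 5992 (decimal) → 5992 = 4096 + 1024 + 512 + 256 + 64 + 32 + 8 → 0b1011101101000 (binary)
0b1011101101000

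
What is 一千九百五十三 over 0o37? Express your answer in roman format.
Convert 一千九百五十三 (Chinese numeral) → 1×1000 + 9×100 + 5×10 + 3 = 1953 (decimal)
Convert 0o37 (octal) → 3×8 + 7 = 31 (decimal)
Compute 1953 ÷ 31 = 63
Convert 63 (decimal) → 63 = 50 + 10 + 1 + 1 + 1 → LXIII (Roman numeral)
LXIII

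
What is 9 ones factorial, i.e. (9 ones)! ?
Convert 9 ones (place-value notation) → 9 (decimal)
Compute 9! = 362880
362880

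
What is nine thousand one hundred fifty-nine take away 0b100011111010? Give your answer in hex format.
Convert nine thousand one hundred fifty-nine (English words) → 9×1000 + 1×100 + 59 = 9159 (decimal)
Convert 0b100011111010 (binary) → 2048 + 128 + 64 + 32 + 16 + 8 + 2 = 2298 (decimal)
Compute 9159 - 2298 = 6861
Convert 6861 (decimal) → 6861 = 1×4096 + 10×256 + 12×16 + 13 → 0x1ACD (hexadecimal)
0x1ACD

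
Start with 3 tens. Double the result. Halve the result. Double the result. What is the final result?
Convert 3 tens (place-value notation) → 3×10 = 30 (decimal)
Start: 30
30 × 2 = 60
60 ÷ 2 = 30
30 × 2 = 60
60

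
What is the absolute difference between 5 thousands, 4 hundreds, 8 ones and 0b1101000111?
Convert 5 thousands, 4 hundreds, 8 ones (place-value notation) → 5×1000 + 4×100 + 8 = 5408 (decimal)
Convert 0b1101000111 (binary) → 512 + 256 + 64 + 4 + 2 + 1 = 839 (decimal)
Compute |5408 - 839| = 4569
4569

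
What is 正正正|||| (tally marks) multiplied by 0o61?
Convert 正正正|||| (tally marks) → 5 + 5 + 5 + 4 = 19 (decimal)
Convert 0o61 (octal) → 6×8 + 1 = 49 (decimal)
Compute 19 × 49 = 931
931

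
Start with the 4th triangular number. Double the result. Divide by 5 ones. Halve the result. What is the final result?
Convert the 4th triangular number (triangular index) → 4×5/2 = 10 (decimal)
Start: 10
10 × 2 = 20
Convert 5 ones (place-value notation) → 5 (decimal)
20 ÷ 5 = 4
4 ÷ 2 = 2
2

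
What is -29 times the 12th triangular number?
Convert the 12th triangular number (triangular index) → 12×13/2 = 78 (decimal)
Compute -29 × 78 = -2262
-2262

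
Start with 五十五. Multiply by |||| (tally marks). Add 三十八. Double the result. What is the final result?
Convert 五十五 (Chinese numeral) → 5×10 + 5 = 55 (decimal)
Start: 55
Convert |||| (tally marks) → 4 (decimal)
55 × 4 = 220
Convert 三十八 (Chinese numeral) → 3×10 + 8 = 38 (decimal)
220 + 38 = 258
258 × 2 = 516
516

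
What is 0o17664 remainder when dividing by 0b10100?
Convert 0o17664 (octal) → 1×4096 + 7×512 + 6×64 + 6×8 + 4 = 8116 (decimal)
Convert 0b10100 (binary) → 16 + 4 = 20 (decimal)
Compute 8116 mod 20 = 16
16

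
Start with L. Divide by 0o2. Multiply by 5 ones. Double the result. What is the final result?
Convert L (Roman numeral) → 50 (decimal)
Start: 50
Convert 0o2 (octal) → 2 (decimal)
50 ÷ 2 = 25
Convert 5 ones (place-value notation) → 5 (decimal)
25 × 5 = 125
125 × 2 = 250
250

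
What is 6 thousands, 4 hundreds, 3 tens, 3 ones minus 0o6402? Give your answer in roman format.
Convert 6 thousands, 4 hundreds, 3 tens, 3 ones (place-value notation) → 6×1000 + 4×100 + 3×10 + 3 = 6433 (decimal)
Convert 0o6402 (octal) → 6×512 + 4×64 + 2 = 3330 (decimal)
Compute 6433 - 3330 = 3103
Convert 3103 (decimal) → 3103 = 1000 + 1000 + 1000 + 100 + 1 + 1 + 1 → MMMCIII (Roman numeral)
MMMCIII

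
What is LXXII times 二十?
Convert LXXII (Roman numeral) → 50 + 10 + 10 + 1 + 1 = 72 (decimal)
Convert 二十 (Chinese numeral) → 2×10 = 20 (decimal)
Compute 72 × 20 = 1440
1440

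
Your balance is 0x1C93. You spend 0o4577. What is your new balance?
Convert 0x1C93 (hexadecimal) → 1×4096 + 12×256 + 9×16 + 3 = 7315 (decimal)
Convert 0o4577 (octal) → 4×512 + 5×64 + 7×8 + 7 = 2431 (decimal)
Compute 7315 - 2431 = 4884
4884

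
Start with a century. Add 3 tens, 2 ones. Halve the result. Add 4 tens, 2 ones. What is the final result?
Convert a century (colloquial) → 100 (decimal)
Start: 100
Convert 3 tens, 2 ones (place-value notation) → 3×10 + 2 = 32 (decimal)
100 + 32 = 132
132 ÷ 2 = 66
Convert 4 tens, 2 ones (place-value notation) → 4×10 + 2 = 42 (decimal)
66 + 42 = 108
108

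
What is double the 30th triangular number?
The 30th triangular number = 30×31/2 = 465
Compute 465 × 2 = 930
930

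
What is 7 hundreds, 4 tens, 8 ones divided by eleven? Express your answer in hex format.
Convert 7 hundreds, 4 tens, 8 ones (place-value notation) → 7×100 + 4×10 + 8 = 748 (decimal)
Convert eleven (English words) → 11 (decimal)
Compute 748 ÷ 11 = 68
Convert 68 (decimal) → 68 = 4×16 + 4 → 0x44 (hexadecimal)
0x44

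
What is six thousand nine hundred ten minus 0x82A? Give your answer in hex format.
Convert six thousand nine hundred ten (English words) → 6×1000 + 9×100 + 10 = 6910 (decimal)
Convert 0x82A (hexadecimal) → 8×256 + 2×16 + 10 = 2090 (decimal)
Compute 6910 - 2090 = 4820
Convert 4820 (decimal) → 4820 = 1×4096 + 2×256 + 13×16 + 4 → 0x12D4 (hexadecimal)
0x12D4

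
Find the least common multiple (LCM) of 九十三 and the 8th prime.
Convert 九十三 (Chinese numeral) → 9×10 + 3 = 93 (decimal)
Convert the 8th prime (prime index) → 19 (decimal)
Compute lcm(93, 19) = 1767
1767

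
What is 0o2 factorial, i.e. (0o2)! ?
Convert 0o2 (octal) → 2 (decimal)
Compute 2! = 2
2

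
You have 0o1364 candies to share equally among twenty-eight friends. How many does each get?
Convert 0o1364 (octal) → 1×512 + 3×64 + 6×8 + 4 = 756 (decimal)
Convert twenty-eight (English words) → 28 (decimal)
Compute 756 ÷ 28 = 27
27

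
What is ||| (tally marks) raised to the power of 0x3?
Convert ||| (tally marks) → 3 (decimal)
Convert 0x3 (hexadecimal) → 3 (decimal)
Compute 3 ^ 3 = 27
27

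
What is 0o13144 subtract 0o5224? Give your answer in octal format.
Convert 0o13144 (octal) → 1×4096 + 3×512 + 1×64 + 4×8 + 4 = 5732 (decimal)
Convert 0o5224 (octal) → 5×512 + 2×64 + 2×8 + 4 = 2708 (decimal)
Compute 5732 - 2708 = 3024
Convert 3024 (decimal) → 3024 = 5×512 + 7×64 + 2×8 → 0o5720 (octal)
0o5720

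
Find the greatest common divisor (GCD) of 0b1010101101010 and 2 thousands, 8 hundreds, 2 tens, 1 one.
Convert 0b1010101101010 (binary) → 4096 + 1024 + 256 + 64 + 32 + 8 + 2 = 5482 (decimal)
Convert 2 thousands, 8 hundreds, 2 tens, 1 one (place-value notation) → 2×1000 + 8×100 + 2×10 + 1 = 2821 (decimal)
Compute gcd(5482, 2821) = 1
1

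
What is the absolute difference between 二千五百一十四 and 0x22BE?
Convert 二千五百一十四 (Chinese numeral) → 2×1000 + 5×100 + 1×10 + 4 = 2514 (decimal)
Convert 0x22BE (hexadecimal) → 2×4096 + 2×256 + 11×16 + 14 = 8894 (decimal)
Compute |2514 - 8894| = 6380
6380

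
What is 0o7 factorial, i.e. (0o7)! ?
Convert 0o7 (octal) → 7 (decimal)
Compute 7! = 5040
5040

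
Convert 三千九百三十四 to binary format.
Convert 三千九百三十四 (Chinese numeral) → 3×1000 + 9×100 + 3×10 + 4 = 3934 (decimal)
Convert 3934 (decimal) → 3934 = 2048 + 1024 + 512 + 256 + 64 + 16 + 8 + 4 + 2 → 0b111101011110 (binary)
0b111101011110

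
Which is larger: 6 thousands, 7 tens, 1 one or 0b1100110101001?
Convert 6 thousands, 7 tens, 1 one (place-value notation) → 6×1000 + 7×10 + 1 = 6071 (decimal)
Convert 0b1100110101001 (binary) → 4096 + 2048 + 256 + 128 + 32 + 8 + 1 = 6569 (decimal)
Compare 6071 vs 6569: larger = 6569
6569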